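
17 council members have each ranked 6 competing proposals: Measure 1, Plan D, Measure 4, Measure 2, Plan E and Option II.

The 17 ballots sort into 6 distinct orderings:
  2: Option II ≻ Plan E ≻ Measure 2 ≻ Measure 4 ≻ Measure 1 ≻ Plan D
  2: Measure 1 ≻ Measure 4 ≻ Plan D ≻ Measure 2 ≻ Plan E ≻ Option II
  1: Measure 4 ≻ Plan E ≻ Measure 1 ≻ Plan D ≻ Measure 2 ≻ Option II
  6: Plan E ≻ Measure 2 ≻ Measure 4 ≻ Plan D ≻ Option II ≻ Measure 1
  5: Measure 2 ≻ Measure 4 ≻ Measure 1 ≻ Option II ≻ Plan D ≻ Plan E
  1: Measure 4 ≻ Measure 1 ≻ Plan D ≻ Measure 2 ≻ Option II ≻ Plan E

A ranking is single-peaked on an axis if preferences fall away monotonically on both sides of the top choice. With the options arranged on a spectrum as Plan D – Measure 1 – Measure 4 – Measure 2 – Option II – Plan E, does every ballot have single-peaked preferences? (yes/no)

no

Axis positions: Plan D=1, Measure 1=2, Measure 4=3, Measure 2=4, Option II=5, Plan E=6.
Bloc 1 (peak Option II at position 5): ranking walks positions 5-6-4-3-2-1, expanding outward from the peak — single-peaked.
Bloc 2: ranking walks positions 2-3-1-4-6-5; Plan E is ranked above Option II even though Option II lies between Plan E and the peak Measure 1 on the axis — preferences dip and rise again. Not single-peaked.
Bloc 3: ranking walks positions 3-6-2-1-4-5; Plan E is ranked above Measure 2 even though Measure 2 lies between Plan E and the peak Measure 4 on the axis — preferences dip and rise again. Not single-peaked.
Bloc 4: ranking walks positions 6-4-3-1-5-2; Measure 2 is ranked above Option II even though Option II lies between Measure 2 and the peak Plan E on the axis — preferences dip and rise again. Not single-peaked.
Bloc 5 (peak Measure 2 at position 4): ranking walks positions 4-3-2-5-1-6, expanding outward from the peak — single-peaked.
Bloc 6 (peak Measure 4 at position 3): ranking walks positions 3-2-1-4-5-6, expanding outward from the peak — single-peaked.
Bloc 2 violates single-peakedness, so the profile is not single-peaked on this axis.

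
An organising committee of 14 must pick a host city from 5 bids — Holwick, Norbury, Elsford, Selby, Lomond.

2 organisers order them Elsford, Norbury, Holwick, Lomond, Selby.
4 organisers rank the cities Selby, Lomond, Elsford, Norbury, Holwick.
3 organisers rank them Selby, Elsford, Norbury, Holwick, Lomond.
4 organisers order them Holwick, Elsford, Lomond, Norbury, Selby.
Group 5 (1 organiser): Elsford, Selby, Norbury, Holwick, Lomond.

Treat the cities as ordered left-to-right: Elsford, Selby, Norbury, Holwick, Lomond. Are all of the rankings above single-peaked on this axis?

Axis positions: Elsford=1, Selby=2, Norbury=3, Holwick=4, Lomond=5.
Group 1: ranking walks positions 1-3-4-5-2; Norbury is ranked above Selby even though Selby lies between Norbury and the peak Elsford on the axis — preferences dip and rise again. Not single-peaked.
Group 2: ranking walks positions 2-5-1-3-4; Lomond is ranked above Norbury even though Norbury lies between Lomond and the peak Selby on the axis — preferences dip and rise again. Not single-peaked.
Group 3 (peak Selby at position 2): ranking walks positions 2-1-3-4-5, expanding outward from the peak — single-peaked.
Group 4: ranking walks positions 4-1-5-3-2; Elsford is ranked above Norbury even though Norbury lies between Elsford and the peak Holwick on the axis — preferences dip and rise again. Not single-peaked.
Group 5 (peak Elsford at position 1): ranking walks positions 1-2-3-4-5, expanding outward from the peak — single-peaked.
Group 1 violates single-peakedness, so the profile is not single-peaked on this axis.

no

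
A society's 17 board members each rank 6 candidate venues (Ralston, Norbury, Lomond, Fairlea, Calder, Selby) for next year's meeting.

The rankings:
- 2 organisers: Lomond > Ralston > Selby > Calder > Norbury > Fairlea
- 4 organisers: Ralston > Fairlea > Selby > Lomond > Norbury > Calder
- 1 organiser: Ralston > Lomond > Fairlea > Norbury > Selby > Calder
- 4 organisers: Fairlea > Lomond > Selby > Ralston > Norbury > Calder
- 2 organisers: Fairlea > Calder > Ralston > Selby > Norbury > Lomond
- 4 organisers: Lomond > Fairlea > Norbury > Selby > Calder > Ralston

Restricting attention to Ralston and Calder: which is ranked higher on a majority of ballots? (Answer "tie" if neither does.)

Ballots ranking Ralston above Calder: 2 + 4 + 1 + 4 = 11.
Ballots ranking Calder above Ralston: 17 − 11 = 6.
Ralston wins the head-to-head 11–6.

Ralston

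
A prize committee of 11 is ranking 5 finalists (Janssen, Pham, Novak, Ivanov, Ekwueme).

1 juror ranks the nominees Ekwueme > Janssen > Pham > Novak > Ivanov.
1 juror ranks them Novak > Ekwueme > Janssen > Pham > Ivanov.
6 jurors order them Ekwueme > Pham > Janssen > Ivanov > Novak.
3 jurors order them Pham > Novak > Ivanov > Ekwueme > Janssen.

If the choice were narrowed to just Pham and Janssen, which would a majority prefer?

Ballots ranking Pham above Janssen: 6 + 3 = 9.
Ballots ranking Janssen above Pham: 11 − 9 = 2.
Pham wins the head-to-head 9–2.

Pham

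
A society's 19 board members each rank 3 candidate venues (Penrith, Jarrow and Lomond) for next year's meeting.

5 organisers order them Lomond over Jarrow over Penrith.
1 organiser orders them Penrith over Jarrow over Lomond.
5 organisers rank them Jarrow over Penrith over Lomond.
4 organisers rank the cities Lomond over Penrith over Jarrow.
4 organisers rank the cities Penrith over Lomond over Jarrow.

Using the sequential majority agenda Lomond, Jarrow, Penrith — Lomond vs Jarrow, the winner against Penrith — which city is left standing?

Round 1: Lomond vs Jarrow — 13–6, Lomond advances.
Round 2: Lomond vs Penrith — 9–10, Penrith advances.
The agenda winner is Penrith.

Penrith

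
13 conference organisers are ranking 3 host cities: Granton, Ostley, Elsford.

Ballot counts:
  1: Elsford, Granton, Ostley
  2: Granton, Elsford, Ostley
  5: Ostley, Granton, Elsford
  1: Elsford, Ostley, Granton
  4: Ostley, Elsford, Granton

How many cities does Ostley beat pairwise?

2

Ostley against each rival (13 organisers):
Ostley vs Granton: 5+1+4 = 10 for Ostley, 3 for Granton — Ostley by 10–3.
Ostley vs Elsford: Ostley, 9–4.
Ostley beats Granton, Elsford — 2 pairwise wins.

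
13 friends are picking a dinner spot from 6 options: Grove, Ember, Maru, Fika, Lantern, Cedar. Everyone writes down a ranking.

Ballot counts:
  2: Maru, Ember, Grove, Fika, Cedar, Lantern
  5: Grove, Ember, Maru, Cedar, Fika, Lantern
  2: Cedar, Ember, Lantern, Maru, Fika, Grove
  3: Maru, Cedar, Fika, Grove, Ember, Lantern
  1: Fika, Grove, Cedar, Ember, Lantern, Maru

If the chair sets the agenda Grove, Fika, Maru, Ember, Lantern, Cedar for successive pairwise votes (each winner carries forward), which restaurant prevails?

Ember

Round 1: Grove vs Fika — 7–6, Grove advances.
Round 2: Grove vs Maru — 6–7, Maru advances.
Round 3: Maru vs Ember — 5–8, Ember advances.
Round 4: Ember vs Lantern — 13–0, Ember advances.
Round 5: Ember vs Cedar — 7–6, Ember advances.
The agenda winner is Ember.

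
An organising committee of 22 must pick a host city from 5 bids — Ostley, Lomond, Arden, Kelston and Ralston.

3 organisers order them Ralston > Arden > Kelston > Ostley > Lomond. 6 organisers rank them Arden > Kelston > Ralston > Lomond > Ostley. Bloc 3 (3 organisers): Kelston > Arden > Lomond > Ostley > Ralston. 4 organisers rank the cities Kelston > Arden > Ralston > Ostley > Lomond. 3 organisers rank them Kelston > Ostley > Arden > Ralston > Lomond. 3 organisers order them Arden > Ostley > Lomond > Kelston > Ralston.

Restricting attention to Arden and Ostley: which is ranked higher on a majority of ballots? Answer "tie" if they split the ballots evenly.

Ballots ranking Arden above Ostley: 3 + 6 + 3 + 4 + 3 = 19.
Ballots ranking Ostley above Arden: 22 − 19 = 3.
Arden wins the head-to-head 19–3.

Arden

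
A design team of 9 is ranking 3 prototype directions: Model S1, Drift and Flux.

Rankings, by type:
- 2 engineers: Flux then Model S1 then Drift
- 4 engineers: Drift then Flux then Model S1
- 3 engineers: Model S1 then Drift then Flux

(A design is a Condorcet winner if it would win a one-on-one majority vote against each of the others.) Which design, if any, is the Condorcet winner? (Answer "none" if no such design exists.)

Check each pair by majority over 9 ballots:
Model S1–Drift: Model S1 5–4.
Model S1 vs Flux: Flux wins 6–3.
Drift vs Flux: Drift, 7–2.
Every design loses at least once (Model S1 loses to Flux; Drift loses to Model S1; Flux loses to Drift). The majority relation contains the cycle Model S1 beats Drift beats Flux beats Model S1, so there is no Condorcet winner.

none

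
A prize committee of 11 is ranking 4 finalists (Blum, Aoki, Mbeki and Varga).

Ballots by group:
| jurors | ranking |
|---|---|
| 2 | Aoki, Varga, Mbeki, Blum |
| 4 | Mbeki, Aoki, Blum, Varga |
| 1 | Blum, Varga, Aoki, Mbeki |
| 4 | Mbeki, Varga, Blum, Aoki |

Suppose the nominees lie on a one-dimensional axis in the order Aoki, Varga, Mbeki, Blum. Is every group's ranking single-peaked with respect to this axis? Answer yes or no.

Axis positions: Aoki=1, Varga=2, Mbeki=3, Blum=4.
Group 1 (peak Aoki at position 1): ranking walks positions 1-2-3-4, expanding outward from the peak — single-peaked.
Group 2: ranking walks positions 3-1-4-2; Aoki is ranked above Varga even though Varga lies between Aoki and the peak Mbeki on the axis — preferences dip and rise again. Not single-peaked.
Group 3: ranking walks positions 4-2-1-3; Varga is ranked above Mbeki even though Mbeki lies between Varga and the peak Blum on the axis — preferences dip and rise again. Not single-peaked.
Group 4 (peak Mbeki at position 3): ranking walks positions 3-2-4-1, expanding outward from the peak — single-peaked.
Group 2 violates single-peakedness, so the profile is not single-peaked on this axis.

no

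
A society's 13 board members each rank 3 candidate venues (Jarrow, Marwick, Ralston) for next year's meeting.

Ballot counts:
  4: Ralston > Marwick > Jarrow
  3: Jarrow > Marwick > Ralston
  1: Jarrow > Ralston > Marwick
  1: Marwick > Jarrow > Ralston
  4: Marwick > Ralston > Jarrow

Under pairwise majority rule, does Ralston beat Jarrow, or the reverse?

Ralston

Ballots ranking Ralston above Jarrow: 4 + 4 = 8.
Ballots ranking Jarrow above Ralston: 13 − 8 = 5.
Ralston wins the head-to-head 8–5.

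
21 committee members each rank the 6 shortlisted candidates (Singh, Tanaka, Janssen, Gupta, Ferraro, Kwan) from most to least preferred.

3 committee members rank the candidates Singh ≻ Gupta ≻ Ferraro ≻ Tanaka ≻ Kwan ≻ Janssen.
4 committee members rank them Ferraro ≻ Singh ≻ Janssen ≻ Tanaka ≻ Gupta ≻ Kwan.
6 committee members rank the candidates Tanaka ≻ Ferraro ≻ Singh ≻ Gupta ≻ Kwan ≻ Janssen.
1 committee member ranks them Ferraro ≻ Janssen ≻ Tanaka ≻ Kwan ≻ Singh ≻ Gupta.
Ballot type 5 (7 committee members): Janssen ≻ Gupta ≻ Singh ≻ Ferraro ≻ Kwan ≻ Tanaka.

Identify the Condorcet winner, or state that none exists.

Check each pair by majority over 21 ballots:
Singh vs Tanaka: Singh preferred on 3+4+7 = 14 ballots; Singh wins 14–7.
Singh vs Janssen: Singh wins 13–8.
Singh vs Gupta: 3+4+6+1 = 14 for Singh, 7 for Gupta — Singh by 14–7.
Singh vs Ferraro: Ferraro wins 11–10.
Singh vs Kwan: Singh wins 20–1.
Tanaka vs Janssen: Janssen, 12–9.
Tanaka vs Gupta: Tanaka preferred on 4+6+1 = 11 ballots; Tanaka wins 11–10.
Tanaka vs Ferraro: 6 for Tanaka, 15 for Ferraro — Ferraro by 15–6.
Tanaka vs Kwan: Tanaka wins 14–7.
Janssen vs Gupta: 12 to 9, Janssen.
Janssen vs Ferraro: Janssen is ranked higher on 7 ballots, Ferraro on 14. Ferraro wins 14–7.
Janssen vs Kwan: Janssen is ranked higher on 4+1+7 = 12 ballots, Kwan on 9. Janssen wins 12–9.
Gupta vs Ferraro: Ferraro wins 11–10.
Gupta vs Kwan: Gupta wins 20–1.
Ferraro vs Kwan: Ferraro is ranked higher on 3+4+6+1+7 = 21 ballots, Kwan on 0. Ferraro wins 21–0.
Ferraro beats each of Singh, Tanaka, Janssen, Gupta, Kwan — Ferraro is the Condorcet winner.

Ferraro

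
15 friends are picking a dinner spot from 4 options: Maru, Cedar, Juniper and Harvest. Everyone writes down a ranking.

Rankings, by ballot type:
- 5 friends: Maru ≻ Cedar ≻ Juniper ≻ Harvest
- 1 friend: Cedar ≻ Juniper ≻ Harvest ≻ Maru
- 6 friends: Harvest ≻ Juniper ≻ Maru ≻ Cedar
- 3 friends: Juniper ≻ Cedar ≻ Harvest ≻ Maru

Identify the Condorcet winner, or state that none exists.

Check each pair by majority over 15 ballots:
Maru vs Cedar: 11 to 4, Maru.
Maru–Juniper: Juniper 10–5.
Maru vs Harvest: Maru is ranked higher on 5 ballots, Harvest on 10. Harvest wins 10–5.
Cedar vs Juniper: Cedar preferred on 5+1 = 6 ballots; Juniper wins 9–6.
Cedar–Harvest: Cedar 9–6.
Juniper–Harvest: Juniper 9–6.
Juniper beats each of Maru, Cedar, Harvest — Juniper is the Condorcet winner.

Juniper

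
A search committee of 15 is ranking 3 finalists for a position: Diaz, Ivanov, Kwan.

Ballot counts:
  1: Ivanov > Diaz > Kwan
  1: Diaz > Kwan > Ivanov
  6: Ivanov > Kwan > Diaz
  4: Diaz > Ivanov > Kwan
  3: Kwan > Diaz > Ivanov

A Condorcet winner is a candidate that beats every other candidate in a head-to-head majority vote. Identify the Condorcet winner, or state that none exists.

none

Pairwise majorities:
Diaz vs Ivanov: Diaz wins 8–7.
Diaz vs Kwan: Diaz preferred on 1+1+4 = 6 ballots; Kwan wins 9–6.
Ivanov vs Kwan: 11 to 4, Ivanov.
Every candidate loses at least once (Diaz loses to Kwan; Ivanov loses to Diaz; Kwan loses to Ivanov). The majority relation contains the cycle Diaz beats Ivanov beats Kwan beats Diaz, so there is no Condorcet winner.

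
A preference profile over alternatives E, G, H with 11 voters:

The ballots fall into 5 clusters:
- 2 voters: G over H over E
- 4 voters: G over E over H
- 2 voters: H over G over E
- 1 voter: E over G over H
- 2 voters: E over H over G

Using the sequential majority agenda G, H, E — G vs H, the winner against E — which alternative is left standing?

G

Round 1: G vs H — 7–4, G advances.
Round 2: G vs E — 8–3, G advances.
G survives the agenda.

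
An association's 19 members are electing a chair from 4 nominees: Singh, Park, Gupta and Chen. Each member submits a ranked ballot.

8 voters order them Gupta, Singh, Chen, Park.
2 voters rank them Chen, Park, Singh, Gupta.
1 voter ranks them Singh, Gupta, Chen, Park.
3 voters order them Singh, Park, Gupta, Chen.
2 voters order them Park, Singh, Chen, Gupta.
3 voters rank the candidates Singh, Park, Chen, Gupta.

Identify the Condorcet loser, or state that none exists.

Pairwise majorities:
Singh vs Park: Singh wins 15–4.
Singh vs Gupta: Singh is ranked higher on 2+1+3+2+3 = 11 ballots, Gupta on 8. Singh wins 11–8.
Singh vs Chen: Singh wins 17–2.
Park–Gupta: Park 10–9.
Park vs Chen: Park is ranked higher on 3+2+3 = 8 ballots, Chen on 11. Chen wins 11–8.
Gupta vs Chen: Gupta wins 12–7.
Each candidate has at least one pairwise win (Singh beats Park; Park beats Gupta; Gupta beats Chen; Chen beats Park) — no Condorcet loser.

none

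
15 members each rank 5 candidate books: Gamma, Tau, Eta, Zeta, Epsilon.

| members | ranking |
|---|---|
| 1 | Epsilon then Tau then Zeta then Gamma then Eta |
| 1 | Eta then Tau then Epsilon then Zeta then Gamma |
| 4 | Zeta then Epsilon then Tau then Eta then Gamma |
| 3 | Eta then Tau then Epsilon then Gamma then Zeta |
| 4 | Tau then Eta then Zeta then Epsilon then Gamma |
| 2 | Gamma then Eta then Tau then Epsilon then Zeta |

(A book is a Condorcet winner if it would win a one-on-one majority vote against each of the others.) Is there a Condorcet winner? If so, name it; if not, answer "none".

Tau

Check each pair by majority over 15 ballots:
Gamma vs Tau: Gamma preferred on 2 ballots; Tau wins 13–2.
Gamma vs Eta: 3 to 12, Eta.
Gamma vs Zeta: 5 to 10, Zeta.
Gamma vs Epsilon: 2 to 13, Epsilon.
Tau vs Eta: Tau preferred on 1+4+4 = 9 ballots; Tau wins 9–6.
Tau vs Zeta: Tau is ranked higher on 1+1+3+4+2 = 11 ballots, Zeta on 4. Tau wins 11–4.
Tau vs Epsilon: 1+3+4+2 = 10 for Tau, 5 for Epsilon — Tau by 10–5.
Eta vs Zeta: Eta preferred on 1+3+4+2 = 10 ballots; Eta wins 10–5.
Eta vs Epsilon: 10 to 5, Eta.
Zeta vs Epsilon: Zeta preferred on 4+4 = 8 ballots; Zeta wins 8–7.
Only Tau has no losses; Tau is the Condorcet winner.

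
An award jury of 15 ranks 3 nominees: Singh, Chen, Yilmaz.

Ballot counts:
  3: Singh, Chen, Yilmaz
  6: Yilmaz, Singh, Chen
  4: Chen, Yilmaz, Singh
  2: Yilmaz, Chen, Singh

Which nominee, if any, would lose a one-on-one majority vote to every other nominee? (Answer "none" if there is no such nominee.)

Chen

Head-to-head results (15 jurors):
Singh vs Chen: Singh preferred on 3+6 = 9 ballots; Singh wins 9–6.
Singh vs Yilmaz: Yilmaz wins 12–3.
Chen vs Yilmaz: 3+4 = 7 for Chen, 8 for Yilmaz — Yilmaz by 8–7.
Chen loses to every other nominee — it is the Condorcet loser.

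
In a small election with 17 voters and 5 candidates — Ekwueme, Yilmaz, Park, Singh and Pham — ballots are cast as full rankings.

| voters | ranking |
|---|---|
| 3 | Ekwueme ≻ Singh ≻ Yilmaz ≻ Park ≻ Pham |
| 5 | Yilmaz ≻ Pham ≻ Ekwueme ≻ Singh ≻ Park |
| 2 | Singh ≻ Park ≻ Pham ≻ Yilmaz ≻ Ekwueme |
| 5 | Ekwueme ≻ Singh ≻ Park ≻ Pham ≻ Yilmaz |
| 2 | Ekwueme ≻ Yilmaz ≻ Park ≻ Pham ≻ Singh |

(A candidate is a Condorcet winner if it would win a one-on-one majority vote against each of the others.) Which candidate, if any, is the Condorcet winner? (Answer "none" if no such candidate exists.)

Ekwueme

Head-to-head results (17 voters):
Ekwueme vs Yilmaz: 10 to 7, Ekwueme.
Ekwueme vs Park: 15 to 2, Ekwueme.
Ekwueme vs Singh: Ekwueme preferred on 3+5+5+2 = 15 ballots; Ekwueme wins 15–2.
Ekwueme vs Pham: 10 to 7, Ekwueme.
Yilmaz vs Park: Yilmaz is ranked higher on 3+5+2 = 10 ballots, Park on 7. Yilmaz wins 10–7.
Yilmaz vs Singh: 7 to 10, Singh.
Yilmaz vs Pham: Yilmaz is ranked higher on 3+5+2 = 10 ballots, Pham on 7. Yilmaz wins 10–7.
Park vs Singh: Park is ranked higher on 2 ballots, Singh on 15. Singh wins 15–2.
Park vs Pham: 3+2+5+2 = 12 for Park, 5 for Pham — Park by 12–5.
Singh vs Pham: Singh is ranked higher on 3+2+5 = 10 ballots, Pham on 7. Singh wins 10–7.
Ekwueme beats each of Yilmaz, Park, Singh, Pham — Ekwueme is the Condorcet winner.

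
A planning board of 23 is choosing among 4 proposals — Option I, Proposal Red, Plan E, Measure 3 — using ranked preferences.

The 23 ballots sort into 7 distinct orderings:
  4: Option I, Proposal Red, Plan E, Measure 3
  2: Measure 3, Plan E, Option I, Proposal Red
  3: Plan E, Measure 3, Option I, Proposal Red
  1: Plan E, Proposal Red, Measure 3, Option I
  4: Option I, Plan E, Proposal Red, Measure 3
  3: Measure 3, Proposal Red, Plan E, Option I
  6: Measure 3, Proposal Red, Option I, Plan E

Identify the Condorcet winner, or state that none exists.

none

Check each pair by majority over 23 ballots:
Option I vs Proposal Red: Option I, 13–10.
Option I vs Plan E: Option I wins 14–9.
Option I–Measure 3: Measure 3 15–8.
Proposal Red vs Plan E: Proposal Red preferred on 4+3+6 = 13 ballots; Proposal Red wins 13–10.
Proposal Red vs Measure 3: Proposal Red is ranked higher on 4+1+4 = 9 ballots, Measure 3 on 14. Measure 3 wins 14–9.
Plan E vs Measure 3: Plan E preferred on 4+3+1+4 = 12 ballots; Plan E wins 12–11.
No option is unbeaten: Option I loses to Measure 3; Proposal Red loses to Option I; Plan E loses to Option I; Measure 3 loses to Plan E. In particular Option I beats Plan E beats Measure 3 beats Option I is a majority cycle — no Condorcet winner exists.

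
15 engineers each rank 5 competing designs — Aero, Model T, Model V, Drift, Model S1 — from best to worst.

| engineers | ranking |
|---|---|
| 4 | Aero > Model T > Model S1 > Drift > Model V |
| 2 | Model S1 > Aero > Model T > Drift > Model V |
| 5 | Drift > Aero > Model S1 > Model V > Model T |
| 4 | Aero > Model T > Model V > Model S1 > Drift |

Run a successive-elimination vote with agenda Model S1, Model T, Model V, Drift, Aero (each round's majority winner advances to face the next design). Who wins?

Aero

Round 1: Model S1 vs Model T — 7–8, Model T advances.
Round 2: Model T vs Model V — 10–5, Model T advances.
Round 3: Model T vs Drift — 10–5, Model T advances.
Round 4: Model T vs Aero — 0–15, Aero advances.
Aero survives the agenda.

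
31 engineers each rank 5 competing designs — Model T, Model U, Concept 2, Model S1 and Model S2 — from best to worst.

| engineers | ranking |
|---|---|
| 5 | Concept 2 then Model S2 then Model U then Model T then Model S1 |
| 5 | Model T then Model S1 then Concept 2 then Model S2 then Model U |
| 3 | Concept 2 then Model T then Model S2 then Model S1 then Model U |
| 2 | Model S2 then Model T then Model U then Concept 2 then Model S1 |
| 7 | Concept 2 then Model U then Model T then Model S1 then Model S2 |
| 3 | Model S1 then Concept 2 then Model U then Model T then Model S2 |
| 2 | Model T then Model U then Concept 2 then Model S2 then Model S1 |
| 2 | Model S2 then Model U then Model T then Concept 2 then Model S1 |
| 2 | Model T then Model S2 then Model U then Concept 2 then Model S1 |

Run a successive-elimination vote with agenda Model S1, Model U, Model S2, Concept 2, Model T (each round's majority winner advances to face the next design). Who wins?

Concept 2

Round 1: Model S1 vs Model U — 11–20, Model U advances.
Round 2: Model U vs Model S2 — 12–19, Model S2 advances.
Round 3: Model S2 vs Concept 2 — 6–25, Concept 2 advances.
Round 4: Concept 2 vs Model T — 18–13, Concept 2 advances.
The agenda winner is Concept 2.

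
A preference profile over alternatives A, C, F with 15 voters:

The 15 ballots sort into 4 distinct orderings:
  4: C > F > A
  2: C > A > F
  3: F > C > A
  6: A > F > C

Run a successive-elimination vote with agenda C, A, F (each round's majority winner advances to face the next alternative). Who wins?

F

Round 1: C vs A — 9–6, C advances.
Round 2: C vs F — 6–9, F advances.
F survives the agenda.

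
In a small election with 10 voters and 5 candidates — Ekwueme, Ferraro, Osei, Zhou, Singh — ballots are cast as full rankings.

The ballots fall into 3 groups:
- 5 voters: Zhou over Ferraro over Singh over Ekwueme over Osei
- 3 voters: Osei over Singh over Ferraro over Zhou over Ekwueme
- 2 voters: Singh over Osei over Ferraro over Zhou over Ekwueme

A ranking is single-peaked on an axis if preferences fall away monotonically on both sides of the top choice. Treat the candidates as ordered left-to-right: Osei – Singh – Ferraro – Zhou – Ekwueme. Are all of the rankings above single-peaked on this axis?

yes

Axis positions: Osei=1, Singh=2, Ferraro=3, Zhou=4, Ekwueme=5.
Group 1 (peak Zhou at position 4): ranking walks positions 4-3-2-5-1, expanding outward from the peak — single-peaked.
Group 2 (peak Osei at position 1): ranking walks positions 1-2-3-4-5, expanding outward from the peak — single-peaked.
Group 3 (peak Singh at position 2): ranking walks positions 2-1-3-4-5, expanding outward from the peak — single-peaked.
Every ranking is single-peaked on this axis.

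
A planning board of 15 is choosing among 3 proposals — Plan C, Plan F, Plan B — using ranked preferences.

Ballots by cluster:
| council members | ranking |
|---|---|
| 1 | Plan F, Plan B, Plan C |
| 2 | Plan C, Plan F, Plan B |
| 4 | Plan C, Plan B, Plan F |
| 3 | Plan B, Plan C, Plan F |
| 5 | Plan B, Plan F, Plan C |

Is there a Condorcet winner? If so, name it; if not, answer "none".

Head-to-head results (15 council members):
Plan C vs Plan F: Plan C preferred on 2+4+3 = 9 ballots; Plan C wins 9–6.
Plan C vs Plan B: Plan C preferred on 2+4 = 6 ballots; Plan B wins 9–6.
Plan F vs Plan B: 1+2 = 3 for Plan F, 12 for Plan B — Plan B by 12–3.
Only Plan B has no losses; Plan B is the Condorcet winner.

Plan B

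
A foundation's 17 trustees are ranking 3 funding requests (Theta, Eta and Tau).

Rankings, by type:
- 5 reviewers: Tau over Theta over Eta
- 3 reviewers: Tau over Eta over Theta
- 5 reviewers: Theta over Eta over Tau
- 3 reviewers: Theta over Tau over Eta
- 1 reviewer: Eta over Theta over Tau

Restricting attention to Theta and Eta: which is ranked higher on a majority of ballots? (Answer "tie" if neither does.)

Ballots ranking Theta above Eta: 5 + 5 + 3 = 13.
Ballots ranking Eta above Theta: 17 − 13 = 4.
Theta wins the head-to-head 13–4.

Theta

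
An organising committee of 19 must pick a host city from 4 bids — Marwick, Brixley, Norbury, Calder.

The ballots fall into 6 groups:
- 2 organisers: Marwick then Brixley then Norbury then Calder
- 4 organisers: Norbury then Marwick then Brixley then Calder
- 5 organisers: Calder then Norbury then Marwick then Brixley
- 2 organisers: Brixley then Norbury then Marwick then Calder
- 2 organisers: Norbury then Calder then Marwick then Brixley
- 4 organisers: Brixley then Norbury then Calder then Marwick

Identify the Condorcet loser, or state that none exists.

Head-to-head results (19 organisers):
Marwick vs Brixley: Marwick preferred on 2+4+5+2 = 13 ballots; Marwick wins 13–6.
Marwick–Norbury: Norbury 17–2.
Marwick vs Calder: Marwick is ranked higher on 2+4+2 = 8 ballots, Calder on 11. Calder wins 11–8.
Brixley–Norbury: Norbury 11–8.
Brixley vs Calder: 2+4+2+4 = 12 for Brixley, 7 for Calder — Brixley by 12–7.
Norbury vs Calder: Norbury preferred on 2+4+2+2+4 = 14 ballots; Norbury wins 14–5.
No city is winless: Marwick beats Brixley; Brixley beats Calder; Norbury beats Marwick; Calder beats Marwick. There is no Condorcet loser.

none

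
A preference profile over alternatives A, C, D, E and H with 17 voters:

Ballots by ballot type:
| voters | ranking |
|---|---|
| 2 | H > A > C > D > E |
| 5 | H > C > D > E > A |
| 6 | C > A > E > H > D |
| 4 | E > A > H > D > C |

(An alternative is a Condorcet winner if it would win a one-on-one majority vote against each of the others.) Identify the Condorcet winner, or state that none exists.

Pairwise majorities:
A vs C: A is ranked higher on 2+4 = 6 ballots, C on 11. C wins 11–6.
A vs D: 12 to 5, A.
A vs E: 2+6 = 8 for A, 9 for E — E by 9–8.
A vs H: 6+4 = 10 for A, 7 for H — A by 10–7.
C vs D: C is ranked higher on 2+5+6 = 13 ballots, D on 4. C wins 13–4.
C vs E: C is ranked higher on 2+5+6 = 13 ballots, E on 4. C wins 13–4.
C vs H: C is ranked higher on 6 ballots, H on 11. H wins 11–6.
D vs E: 7 to 10, E.
D vs H: D preferred on 0 ballots; H wins 17–0.
E vs H: 6+4 = 10 for E, 7 for H — E by 10–7.
No alternative is unbeaten: A loses to C; C loses to H; D loses to A; E loses to C; H loses to A. In particular A → H → C → A is a majority cycle — no Condorcet winner exists.

none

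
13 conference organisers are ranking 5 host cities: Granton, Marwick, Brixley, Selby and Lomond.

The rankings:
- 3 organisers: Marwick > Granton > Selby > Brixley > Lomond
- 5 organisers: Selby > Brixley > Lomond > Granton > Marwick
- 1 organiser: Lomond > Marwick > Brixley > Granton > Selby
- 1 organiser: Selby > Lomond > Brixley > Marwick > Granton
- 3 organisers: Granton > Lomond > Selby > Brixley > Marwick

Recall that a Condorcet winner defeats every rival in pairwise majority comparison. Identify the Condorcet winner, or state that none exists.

none

Pairwise majorities:
Granton vs Marwick: 5+3 = 8 for Granton, 5 for Marwick — Granton by 8–5.
Granton vs Brixley: 3+3 = 6 for Granton, 7 for Brixley — Brixley by 7–6.
Granton vs Selby: 3+1+3 = 7 for Granton, 6 for Selby — Granton by 7–6.
Granton vs Lomond: 3+3 = 6 for Granton, 7 for Lomond — Lomond by 7–6.
Marwick vs Brixley: 3+1 = 4 for Marwick, 9 for Brixley — Brixley by 9–4.
Marwick vs Selby: Marwick is ranked higher on 3+1 = 4 ballots, Selby on 9. Selby wins 9–4.
Marwick vs Lomond: Lomond wins 10–3.
Brixley vs Selby: Brixley is ranked higher on 1 ballot, Selby on 12. Selby wins 12–1.
Brixley vs Lomond: 3+5 = 8 for Brixley, 5 for Lomond — Brixley by 8–5.
Selby vs Lomond: Selby preferred on 3+5+1 = 9 ballots; Selby wins 9–4.
Each city drops at least one matchup (Granton loses to Brixley; Marwick loses to Granton; Brixley loses to Selby; Selby loses to Granton; Lomond loses to Brixley); the cycle Granton > Selby > Brixley > Granton rules out a Condorcet winner.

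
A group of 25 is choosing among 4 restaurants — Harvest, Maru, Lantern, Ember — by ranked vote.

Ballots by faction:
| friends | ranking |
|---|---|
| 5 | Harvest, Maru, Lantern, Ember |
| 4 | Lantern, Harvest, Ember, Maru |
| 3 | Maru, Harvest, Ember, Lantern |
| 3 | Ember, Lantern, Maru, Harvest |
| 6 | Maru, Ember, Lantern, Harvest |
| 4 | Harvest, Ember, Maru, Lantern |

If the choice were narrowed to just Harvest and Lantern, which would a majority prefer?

Lantern

Ballots ranking Harvest above Lantern: 5 + 3 + 4 = 12.
Ballots ranking Lantern above Harvest: 25 − 12 = 13.
Lantern wins the head-to-head 13–12.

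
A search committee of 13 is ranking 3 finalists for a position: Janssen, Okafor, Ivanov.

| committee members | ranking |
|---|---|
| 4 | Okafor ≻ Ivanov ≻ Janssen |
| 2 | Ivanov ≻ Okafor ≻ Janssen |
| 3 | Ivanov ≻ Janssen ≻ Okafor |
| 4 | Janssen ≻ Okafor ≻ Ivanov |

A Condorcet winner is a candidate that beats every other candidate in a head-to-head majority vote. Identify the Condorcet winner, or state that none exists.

Check each pair by majority over 13 ballots:
Janssen–Okafor: Janssen 7–6.
Janssen vs Ivanov: Ivanov, 9–4.
Okafor vs Ivanov: Okafor, 8–5.
No candidate is unbeaten: Janssen loses to Ivanov; Okafor loses to Janssen; Ivanov loses to Okafor. In particular Janssen > Okafor > Ivanov > Janssen is a majority cycle — no Condorcet winner exists.

none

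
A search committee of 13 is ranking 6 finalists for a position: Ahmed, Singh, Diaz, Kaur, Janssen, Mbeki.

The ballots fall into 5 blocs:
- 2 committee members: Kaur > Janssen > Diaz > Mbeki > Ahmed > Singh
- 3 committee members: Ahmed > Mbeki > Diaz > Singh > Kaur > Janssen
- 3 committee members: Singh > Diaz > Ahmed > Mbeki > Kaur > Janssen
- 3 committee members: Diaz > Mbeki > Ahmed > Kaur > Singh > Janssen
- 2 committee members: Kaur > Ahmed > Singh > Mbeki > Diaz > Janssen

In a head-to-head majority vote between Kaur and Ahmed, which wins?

Ballots ranking Kaur above Ahmed: 2 + 2 = 4.
Ballots ranking Ahmed above Kaur: 13 − 4 = 9.
Ahmed wins the head-to-head 9–4.

Ahmed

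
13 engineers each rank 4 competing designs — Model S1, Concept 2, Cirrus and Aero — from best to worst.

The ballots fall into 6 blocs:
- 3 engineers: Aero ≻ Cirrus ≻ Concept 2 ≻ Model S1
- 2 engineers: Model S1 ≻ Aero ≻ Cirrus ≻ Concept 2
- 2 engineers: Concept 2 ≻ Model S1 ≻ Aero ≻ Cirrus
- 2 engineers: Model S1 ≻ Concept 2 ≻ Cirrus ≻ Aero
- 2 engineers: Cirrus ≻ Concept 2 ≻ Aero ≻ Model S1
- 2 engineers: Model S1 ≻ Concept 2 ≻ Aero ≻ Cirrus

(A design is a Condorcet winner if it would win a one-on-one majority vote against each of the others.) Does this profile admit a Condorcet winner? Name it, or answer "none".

none

Pairwise majorities:
Model S1 vs Concept 2: Model S1 is ranked higher on 2+2+2 = 6 ballots, Concept 2 on 7. Concept 2 wins 7–6.
Model S1 vs Cirrus: 8 to 5, Model S1.
Model S1 vs Aero: 2+2+2+2 = 8 for Model S1, 5 for Aero — Model S1 by 8–5.
Concept 2 vs Cirrus: 6 to 7, Cirrus.
Concept 2 vs Aero: 8 to 5, Concept 2.
Cirrus vs Aero: Cirrus is ranked higher on 2+2 = 4 ballots, Aero on 9. Aero wins 9–4.
No design is unbeaten: Model S1 loses to Concept 2; Concept 2 loses to Cirrus; Cirrus loses to Model S1; Aero loses to Model S1. In particular Model S1 > Cirrus > Concept 2 > Model S1 is a majority cycle — no Condorcet winner exists.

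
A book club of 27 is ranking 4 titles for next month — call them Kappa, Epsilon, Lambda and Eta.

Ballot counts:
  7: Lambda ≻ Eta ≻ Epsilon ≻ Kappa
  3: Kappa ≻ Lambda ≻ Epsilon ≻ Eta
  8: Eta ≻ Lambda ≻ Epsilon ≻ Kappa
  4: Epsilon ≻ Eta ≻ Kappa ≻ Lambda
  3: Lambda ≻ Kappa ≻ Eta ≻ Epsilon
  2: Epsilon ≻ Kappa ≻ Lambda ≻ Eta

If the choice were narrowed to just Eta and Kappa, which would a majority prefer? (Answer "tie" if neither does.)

Eta

Ballots ranking Eta above Kappa: 7 + 8 + 4 = 19.
Ballots ranking Kappa above Eta: 27 − 19 = 8.
Eta wins the head-to-head 19–8.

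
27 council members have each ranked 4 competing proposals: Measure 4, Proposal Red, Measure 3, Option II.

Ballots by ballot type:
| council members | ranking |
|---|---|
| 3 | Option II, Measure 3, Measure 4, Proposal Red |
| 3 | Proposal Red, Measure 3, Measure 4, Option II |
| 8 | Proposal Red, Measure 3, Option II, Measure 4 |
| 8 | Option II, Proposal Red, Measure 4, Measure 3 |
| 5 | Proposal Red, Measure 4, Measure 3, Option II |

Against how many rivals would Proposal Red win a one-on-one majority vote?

3

Proposal Red against each rival (27 council members):
Proposal Red vs Measure 4: Proposal Red wins 24–3.
Proposal Red vs Measure 3: Proposal Red, 24–3.
Proposal Red vs Option II: Proposal Red is ranked higher on 3+8+5 = 16 ballots, Option II on 11. Proposal Red wins 16–11.
Proposal Red beats Measure 4, Measure 3, Option II — 3 pairwise wins.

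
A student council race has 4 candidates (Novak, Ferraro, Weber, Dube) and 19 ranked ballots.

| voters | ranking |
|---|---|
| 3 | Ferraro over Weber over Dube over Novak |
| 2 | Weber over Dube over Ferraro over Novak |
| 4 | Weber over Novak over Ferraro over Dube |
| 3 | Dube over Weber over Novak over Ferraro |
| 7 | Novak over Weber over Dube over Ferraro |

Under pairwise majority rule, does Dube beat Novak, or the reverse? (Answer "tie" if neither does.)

Novak

Ballots ranking Dube above Novak: 3 + 2 + 3 = 8.
Ballots ranking Novak above Dube: 19 − 8 = 11.
Novak wins the head-to-head 11–8.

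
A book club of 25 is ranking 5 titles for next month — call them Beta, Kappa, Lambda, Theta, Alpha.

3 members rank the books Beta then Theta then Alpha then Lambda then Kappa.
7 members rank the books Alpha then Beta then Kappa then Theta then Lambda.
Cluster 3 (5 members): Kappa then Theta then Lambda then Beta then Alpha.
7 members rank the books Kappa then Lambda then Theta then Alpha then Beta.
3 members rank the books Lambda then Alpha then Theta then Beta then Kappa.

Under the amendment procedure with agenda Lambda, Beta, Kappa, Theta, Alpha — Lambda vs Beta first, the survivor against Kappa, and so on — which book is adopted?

Round 1: Lambda vs Beta — 15–10, Lambda advances.
Round 2: Lambda vs Kappa — 6–19, Kappa advances.
Round 3: Kappa vs Theta — 19–6, Kappa advances.
Round 4: Kappa vs Alpha — 12–13, Alpha advances.
The agenda winner is Alpha.

Alpha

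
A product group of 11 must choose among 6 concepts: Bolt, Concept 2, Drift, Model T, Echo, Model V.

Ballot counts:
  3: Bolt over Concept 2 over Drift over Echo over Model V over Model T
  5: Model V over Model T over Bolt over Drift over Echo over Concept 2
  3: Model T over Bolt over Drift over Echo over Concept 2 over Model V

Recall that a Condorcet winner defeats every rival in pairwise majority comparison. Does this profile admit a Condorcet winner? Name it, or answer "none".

Head-to-head results (11 engineers):
Bolt vs Concept 2: Bolt preferred on 3+5+3 = 11 ballots; Bolt wins 11–0.
Bolt vs Drift: Bolt is ranked higher on 3+5+3 = 11 ballots, Drift on 0. Bolt wins 11–0.
Bolt vs Model T: Model T, 8–3.
Bolt–Echo: Bolt 11–0.
Bolt vs Model V: Bolt wins 6–5.
Concept 2 vs Drift: Concept 2 is ranked higher on 3 ballots, Drift on 8. Drift wins 8–3.
Concept 2 vs Model T: Model T wins 8–3.
Concept 2 vs Echo: Echo wins 8–3.
Concept 2 vs Model V: 6 to 5, Concept 2.
Drift vs Model T: Model T, 8–3.
Drift vs Echo: Drift wins 11–0.
Drift vs Model V: Drift wins 6–5.
Model T vs Echo: 5+3 = 8 for Model T, 3 for Echo — Model T by 8–3.
Model T vs Model V: Model T preferred on 3 ballots; Model V wins 8–3.
Echo vs Model V: Echo is ranked higher on 3+3 = 6 ballots, Model V on 5. Echo wins 6–5.
No design is unbeaten: Bolt loses to Model T; Concept 2 loses to Bolt; Drift loses to Bolt; Model T loses to Model V; Echo loses to Bolt; Model V loses to Bolt. In particular Bolt > Model V > Model T > Bolt is a majority cycle — no Condorcet winner exists.

none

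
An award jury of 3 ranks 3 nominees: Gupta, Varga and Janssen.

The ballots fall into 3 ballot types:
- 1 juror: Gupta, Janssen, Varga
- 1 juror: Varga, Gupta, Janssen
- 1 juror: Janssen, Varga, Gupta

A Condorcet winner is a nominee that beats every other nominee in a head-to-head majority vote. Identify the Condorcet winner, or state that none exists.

none

Head-to-head results (3 jurors):
Gupta vs Varga: 1 for Gupta, 2 for Varga — Varga by 2–1.
Gupta vs Janssen: 2 to 1, Gupta.
Varga vs Janssen: Varga is ranked higher on 1 ballot, Janssen on 2. Janssen wins 2–1.
Every nominee loses at least once (Gupta loses to Varga; Varga loses to Janssen; Janssen loses to Gupta). The majority relation contains the cycle Gupta → Janssen → Varga → Gupta, so there is no Condorcet winner.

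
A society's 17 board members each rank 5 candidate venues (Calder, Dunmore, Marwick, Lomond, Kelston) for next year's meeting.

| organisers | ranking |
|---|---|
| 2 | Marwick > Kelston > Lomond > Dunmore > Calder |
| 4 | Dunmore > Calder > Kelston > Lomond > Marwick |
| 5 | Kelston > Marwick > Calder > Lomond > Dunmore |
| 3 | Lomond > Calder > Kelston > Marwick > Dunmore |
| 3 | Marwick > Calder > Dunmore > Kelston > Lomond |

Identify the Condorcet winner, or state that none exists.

Pairwise majorities:
Calder–Dunmore: Calder 11–6.
Calder–Marwick: Marwick 10–7.
Calder–Lomond: Calder 12–5.
Calder vs Kelston: Calder, 10–7.
Dunmore–Marwick: Marwick 13–4.
Dunmore vs Lomond: Lomond, 10–7.
Dunmore–Kelston: Kelston 10–7.
Marwick vs Lomond: Marwick, 10–7.
Marwick–Kelston: Kelston 12–5.
Lomond vs Kelston: Kelston, 14–3.
No city is unbeaten: Calder loses to Marwick; Dunmore loses to Calder; Marwick loses to Kelston; Lomond loses to Calder; Kelston loses to Calder. In particular Calder > Kelston > Marwick > Calder is a majority cycle — no Condorcet winner exists.

none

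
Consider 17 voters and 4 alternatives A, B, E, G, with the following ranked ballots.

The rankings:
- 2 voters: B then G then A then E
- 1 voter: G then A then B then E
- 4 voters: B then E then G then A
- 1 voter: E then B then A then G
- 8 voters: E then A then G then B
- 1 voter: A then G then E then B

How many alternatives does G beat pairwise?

G against each rival (17 voters):
G–A: A 10–7.
G vs B: 1+8+1 = 10 for G, 7 for B — G by 10–7.
G vs E: E, 13–4.
G beats B; loses to A, E — 1 pairwise win.

1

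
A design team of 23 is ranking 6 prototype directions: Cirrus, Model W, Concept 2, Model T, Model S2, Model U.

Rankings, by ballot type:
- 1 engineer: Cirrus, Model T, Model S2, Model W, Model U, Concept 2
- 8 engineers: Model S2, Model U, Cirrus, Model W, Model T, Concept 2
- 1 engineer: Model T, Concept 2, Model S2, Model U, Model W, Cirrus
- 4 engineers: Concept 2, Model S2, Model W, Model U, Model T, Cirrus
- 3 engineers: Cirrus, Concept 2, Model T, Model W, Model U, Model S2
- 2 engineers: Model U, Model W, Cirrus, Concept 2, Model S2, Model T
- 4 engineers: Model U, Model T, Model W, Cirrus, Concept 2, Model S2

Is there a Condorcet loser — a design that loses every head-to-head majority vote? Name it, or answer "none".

none

Head-to-head results (23 engineers):
Cirrus vs Model W: Cirrus is ranked higher on 1+8+3 = 12 ballots, Model W on 11. Cirrus wins 12–11.
Cirrus–Concept 2: Cirrus 18–5.
Cirrus vs Model T: Cirrus preferred on 1+8+3+2 = 14 ballots; Cirrus wins 14–9.
Cirrus vs Model S2: Model S2 wins 13–10.
Cirrus vs Model U: Model U wins 19–4.
Model W vs Concept 2: Model W is ranked higher on 1+8+2+4 = 15 ballots, Concept 2 on 8. Model W wins 15–8.
Model W vs Model T: Model W wins 14–9.
Model W vs Model S2: Model W is ranked higher on 3+2+4 = 9 ballots, Model S2 on 14. Model S2 wins 14–9.
Model W vs Model U: Model W preferred on 1+4+3 = 8 ballots; Model U wins 15–8.
Concept 2 vs Model T: 4+3+2 = 9 for Concept 2, 14 for Model T — Model T by 14–9.
Concept 2 vs Model S2: Concept 2 wins 14–9.
Concept 2 vs Model U: Concept 2 preferred on 1+4+3 = 8 ballots; Model U wins 15–8.
Model T–Model S2: Model S2 14–9.
Model T vs Model U: Model T is ranked higher on 1+1+3 = 5 ballots, Model U on 18. Model U wins 18–5.
Model S2–Model U: Model S2 14–9.
Every design wins at least one matchup (Cirrus beats Model W; Model W beats Concept 2; Concept 2 beats Model S2; Model T beats Concept 2; Model S2 beats Cirrus; Model U beats Cirrus), so there is no Condorcet loser.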